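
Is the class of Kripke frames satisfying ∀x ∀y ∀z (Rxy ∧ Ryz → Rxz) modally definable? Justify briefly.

Yes, by □p → □□p

This is a Sahlqvist condition; the 4 axiom □p → □□p defines it.
Suppose □p→□□p is valid. Take Rxy, Ryz and set V(p)={w : Rxw}. Then □p at x, so □□p at x, so □p at y, so p at z, i.e. Rxz.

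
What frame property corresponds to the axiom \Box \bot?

Emptiness of R

□⊥ is valid iff no world has any successor (otherwise □⊥ fails at any world with one).
Conversely, any frame satisfying \forall x \forall y \neg Rxy validates the schema.
So the correspondent is emptiness of R.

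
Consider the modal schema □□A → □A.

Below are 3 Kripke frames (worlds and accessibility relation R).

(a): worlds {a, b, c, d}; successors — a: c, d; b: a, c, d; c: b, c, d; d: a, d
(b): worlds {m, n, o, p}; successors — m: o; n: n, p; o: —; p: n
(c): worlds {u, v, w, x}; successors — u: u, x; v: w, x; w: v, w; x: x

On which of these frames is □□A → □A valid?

Frame correspondent (Sahlqvist): ∀x ∀y (Rxy → ∃z (Rxz ∧ Rzy)) — i.e. density.
(a): ✓.
(b): fails — Rmo but no z with Rmz and Rzo.
(c): ✓.

(a), (c)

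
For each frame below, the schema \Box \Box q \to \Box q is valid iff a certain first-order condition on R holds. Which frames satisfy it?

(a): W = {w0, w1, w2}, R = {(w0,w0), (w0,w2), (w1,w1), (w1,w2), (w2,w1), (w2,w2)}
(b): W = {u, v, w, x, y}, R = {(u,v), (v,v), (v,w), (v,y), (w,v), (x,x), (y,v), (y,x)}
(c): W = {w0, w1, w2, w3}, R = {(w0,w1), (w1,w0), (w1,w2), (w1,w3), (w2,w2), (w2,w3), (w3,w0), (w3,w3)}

(a), (b)

This is the axiom for density; its first-order frame correspondent is \forall x \forall y (Rxy \to \exists z (Rxz \wedge Rzy)).
(a): holds.
(b): holds.
(c): fails — Rw0w1 but no z with Rw0z and Rzw1.
Valid on: (a), (b).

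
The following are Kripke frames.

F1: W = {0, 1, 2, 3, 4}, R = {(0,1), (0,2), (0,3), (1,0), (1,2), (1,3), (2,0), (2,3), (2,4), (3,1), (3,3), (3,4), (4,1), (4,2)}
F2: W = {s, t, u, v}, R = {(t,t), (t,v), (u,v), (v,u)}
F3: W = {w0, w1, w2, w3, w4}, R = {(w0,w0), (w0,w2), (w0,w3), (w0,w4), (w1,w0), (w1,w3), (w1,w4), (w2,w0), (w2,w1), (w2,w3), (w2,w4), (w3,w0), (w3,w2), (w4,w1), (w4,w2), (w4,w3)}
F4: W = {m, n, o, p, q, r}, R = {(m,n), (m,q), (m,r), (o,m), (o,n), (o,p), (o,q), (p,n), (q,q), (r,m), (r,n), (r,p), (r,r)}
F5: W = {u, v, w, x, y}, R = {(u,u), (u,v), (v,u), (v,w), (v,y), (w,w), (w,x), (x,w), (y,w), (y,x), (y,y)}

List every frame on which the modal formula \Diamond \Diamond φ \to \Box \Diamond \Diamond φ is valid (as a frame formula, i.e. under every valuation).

F3

This is the axiom for a generalized confluence (Geach) condition; its first-order frame correspondent is \forall x \forall y \forall z ((x R^2 y \wedge xRz) \to \exists w (y = w \wedge z R^2 w)).
F1: fails — 0R²0, 0R2 but no w with 0=w and 2R²w.
F2: fails — tR²t, tRv but no w with t=w and vR²w.
F3: satisfies the condition.
F4: fails — mR²m, mRn but no w with m=w and nR²w.
F5: fails — vR²u, vRw but no t with u=t and wR²t.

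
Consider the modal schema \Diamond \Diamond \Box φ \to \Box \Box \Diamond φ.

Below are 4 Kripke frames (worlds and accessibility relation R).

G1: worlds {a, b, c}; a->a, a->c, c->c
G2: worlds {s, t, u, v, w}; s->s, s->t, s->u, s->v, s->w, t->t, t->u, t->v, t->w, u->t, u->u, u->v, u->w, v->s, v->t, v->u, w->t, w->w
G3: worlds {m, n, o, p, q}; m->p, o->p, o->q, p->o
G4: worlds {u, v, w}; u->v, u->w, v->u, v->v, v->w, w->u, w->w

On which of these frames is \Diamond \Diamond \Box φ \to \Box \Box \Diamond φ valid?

Frame correspondent (Sahlqvist): \forall x \forall y \forall z ((x R^2 y \wedge x R^2 z) \to \exists w (yRw \wedge zRw)) — i.e. a generalized confluence (Geach) condition.
G1: ✓.
G2: ✓.
G3: fails — pR²p, pR²q but no w with pRw and qRw.
G4: ✓.

G1, G2, G4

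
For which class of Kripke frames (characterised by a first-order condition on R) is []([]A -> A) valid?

Suppose □(□A→A) is valid. Take Rxy and set V(A)={w : Ryw}. Then at y, □A holds; since □(□A→A) at x, □A→A at y, so A at y, i.e. Ryy.
Conversely, on a frame with shift-reflexivity the schema holds at every world under every valuation.
Frame condition: forall x forall y (Rxy -> Ryy).

shift-reflexivity: forall x forall y (Rxy -> Ryy)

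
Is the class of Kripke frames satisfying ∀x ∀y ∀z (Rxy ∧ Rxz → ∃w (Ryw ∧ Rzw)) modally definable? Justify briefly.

Yes, by ◇□r → □◇r

This is a Sahlqvist condition; the .2 axiom ◇□r → □◇r defines it.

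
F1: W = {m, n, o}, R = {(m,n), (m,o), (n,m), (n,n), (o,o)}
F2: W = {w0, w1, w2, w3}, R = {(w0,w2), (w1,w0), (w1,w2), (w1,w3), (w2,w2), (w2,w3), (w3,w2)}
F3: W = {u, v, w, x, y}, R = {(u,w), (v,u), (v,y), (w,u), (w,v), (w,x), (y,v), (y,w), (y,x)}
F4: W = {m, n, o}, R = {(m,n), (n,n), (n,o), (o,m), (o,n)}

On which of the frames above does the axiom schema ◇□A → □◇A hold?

Frame correspondent (Sahlqvist): ∀x ∀y ∀z (Rxy ∧ Rxz → ∃w (Ryw ∧ Rzw)) — i.e. convergence.
F1: fails — Rmo and Rmn but o and n have no common successor.
F2: satisfies the condition.
F3: fails — Rwu and Rwx but u and x have no common successor.
F4: satisfies the condition.

F2, F4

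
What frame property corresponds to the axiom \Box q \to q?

Suppose □q→q is valid. At any x set V(q)={w : Rxw}. Then □q holds at x, so q holds at x, i.e. Rxx.

reflexivity: \forall x Rxx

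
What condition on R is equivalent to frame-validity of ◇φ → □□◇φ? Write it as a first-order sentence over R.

This is a Sahlqvist (Geach-type) schema ◇^1□^0φ → □^2◇^1φ.
Minimal-valuation argument: fix x; take any y with xR^1y and any z with xR^2z. Set V(φ) to the set of worlds R-reachable from y in exactly 0 steps. Then □^0φ holds at y, so the antecedent holds at x; validity forces ◇^1φ at z, giving a w with zR^1w and yR^0w.
First-order correspondent: ∀x ∀y ∀z ((xRy ∧ xR²z) → ∃w (y = w ∧ zRw)).

∀x ∀y ∀z ((xRy ∧ xR²z) → ∃w (y = w ∧ zRw))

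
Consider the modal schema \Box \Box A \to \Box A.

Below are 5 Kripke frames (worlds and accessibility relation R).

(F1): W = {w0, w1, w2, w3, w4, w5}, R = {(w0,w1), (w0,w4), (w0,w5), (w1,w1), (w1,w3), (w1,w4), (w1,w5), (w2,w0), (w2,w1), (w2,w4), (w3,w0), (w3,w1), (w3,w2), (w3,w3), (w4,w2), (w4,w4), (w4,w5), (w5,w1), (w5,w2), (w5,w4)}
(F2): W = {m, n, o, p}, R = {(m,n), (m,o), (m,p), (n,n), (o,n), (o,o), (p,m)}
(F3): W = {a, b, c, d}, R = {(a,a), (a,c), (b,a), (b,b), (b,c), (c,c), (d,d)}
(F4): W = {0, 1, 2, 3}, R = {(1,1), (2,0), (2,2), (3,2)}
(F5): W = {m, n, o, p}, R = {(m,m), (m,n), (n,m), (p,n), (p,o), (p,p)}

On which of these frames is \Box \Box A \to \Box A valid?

This is the axiom for density; its first-order frame correspondent is \forall x \forall y (Rxy \to \exists z (Rxz \wedge Rzy)).
(F1): fails — Rw2w0 but no z with Rw2z and Rzw0.
(F2): fails — Rpm but no z with Rpz and Rzm.
(F3): condition met.
(F4): condition met.
(F5): condition met.

(F3), (F4), (F5)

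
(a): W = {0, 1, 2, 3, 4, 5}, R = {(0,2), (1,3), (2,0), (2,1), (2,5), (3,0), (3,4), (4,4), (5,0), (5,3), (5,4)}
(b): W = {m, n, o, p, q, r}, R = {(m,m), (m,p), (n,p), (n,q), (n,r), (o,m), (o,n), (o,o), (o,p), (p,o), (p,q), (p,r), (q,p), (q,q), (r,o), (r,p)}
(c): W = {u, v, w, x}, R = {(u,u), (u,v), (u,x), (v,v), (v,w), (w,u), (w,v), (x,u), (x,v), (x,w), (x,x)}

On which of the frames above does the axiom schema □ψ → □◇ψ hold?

(c)

The schema corresponds to a generalized confluence (Geach) condition: ∀x ∀z (xRz → ∃w (xRw ∧ zRw)).
(a): fails — 0R2 but no w with 0Rw and 2Rw.
(b): fails — mRp but no w with mRw and pRw.
(c): satisfies the condition.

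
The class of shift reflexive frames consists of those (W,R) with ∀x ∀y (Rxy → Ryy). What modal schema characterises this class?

□(□s → s)

The condition is shift-reflexivity. The T□ schema □(□s → s) defines it.
Suppose □(□s→s) is valid. Take Rxy and set V(s)={w : Ryw}. Then at y, □s holds; since □(□s→s) at x, □s→s at y, so s at y, i.e. Ryy.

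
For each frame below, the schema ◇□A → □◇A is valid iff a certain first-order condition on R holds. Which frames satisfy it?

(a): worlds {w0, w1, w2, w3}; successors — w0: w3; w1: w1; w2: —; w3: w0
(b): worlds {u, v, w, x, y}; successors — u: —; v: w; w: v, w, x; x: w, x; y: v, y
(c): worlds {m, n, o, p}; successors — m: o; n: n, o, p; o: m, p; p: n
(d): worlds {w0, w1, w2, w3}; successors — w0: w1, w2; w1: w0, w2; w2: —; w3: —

The schema corresponds to convergence: ∀x ∀y ∀z (Rxy ∧ Rxz → ∃w (Ryw ∧ Rzw)).
(a): condition met.
(b): fails — Ryy and Ryv but y and v have no common successor.
(c): fails — Rno and Rnp but o and p have no common successor.
(d): fails — Rw0w1 and Rw0w2 but w1 and w2 have no common successor.
Valid on: (a).

(a)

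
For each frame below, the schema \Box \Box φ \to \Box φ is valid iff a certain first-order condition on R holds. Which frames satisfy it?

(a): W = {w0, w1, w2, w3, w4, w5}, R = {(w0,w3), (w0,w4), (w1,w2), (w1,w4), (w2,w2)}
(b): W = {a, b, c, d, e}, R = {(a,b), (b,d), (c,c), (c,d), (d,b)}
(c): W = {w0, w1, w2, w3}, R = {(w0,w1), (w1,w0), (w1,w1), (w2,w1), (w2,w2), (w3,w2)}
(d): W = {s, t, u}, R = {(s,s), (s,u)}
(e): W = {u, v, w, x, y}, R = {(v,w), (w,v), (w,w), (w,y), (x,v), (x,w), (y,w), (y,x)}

(c), (d)

Frame correspondent (Sahlqvist): \forall x \forall y (Rxy \to \exists z (Rxz \wedge Rzy)) — i.e. density.
(a): fails — Rw0w4 but no z with Rw0z and Rzw4.
(b): fails — Rab but no z with Raz and Rzb.
(c): satisfies the condition.
(d): satisfies the condition.
(e): fails — Ryx but no z with Ryz and Rzx.
Valid on: (c), (d).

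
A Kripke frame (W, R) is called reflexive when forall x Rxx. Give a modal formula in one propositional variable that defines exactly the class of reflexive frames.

□p → p

A defining formula is □p → p (the T axiom).
Suppose □p→p is valid. At any x set V(p)={w : Rxw}. Then □p holds at x, so p holds at x, i.e. Rxx.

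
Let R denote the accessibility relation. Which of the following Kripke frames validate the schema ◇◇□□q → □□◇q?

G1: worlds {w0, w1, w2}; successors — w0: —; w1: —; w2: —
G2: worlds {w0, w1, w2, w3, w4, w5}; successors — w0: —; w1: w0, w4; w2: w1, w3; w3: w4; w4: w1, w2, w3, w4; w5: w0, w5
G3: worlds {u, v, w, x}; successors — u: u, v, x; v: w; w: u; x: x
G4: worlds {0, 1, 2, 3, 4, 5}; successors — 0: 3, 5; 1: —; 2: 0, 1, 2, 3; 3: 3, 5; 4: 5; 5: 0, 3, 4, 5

This is the axiom for a generalized confluence (Geach) condition; its first-order frame correspondent is ∀x ∀y ∀z ((xR²y ∧ xR²z) → ∃w (yR²w ∧ zRw)).
G1: condition met.
G2: fails — w1R²w2, w1R²w2 but no w with w2R²w and w2Rw.
G3: fails — uR²v, uR²v but no t with vR²t and vRt.
G4: fails — 2R²0, 2R²1 but no w with 0R²w and 1Rw.
Valid on: G1.

G1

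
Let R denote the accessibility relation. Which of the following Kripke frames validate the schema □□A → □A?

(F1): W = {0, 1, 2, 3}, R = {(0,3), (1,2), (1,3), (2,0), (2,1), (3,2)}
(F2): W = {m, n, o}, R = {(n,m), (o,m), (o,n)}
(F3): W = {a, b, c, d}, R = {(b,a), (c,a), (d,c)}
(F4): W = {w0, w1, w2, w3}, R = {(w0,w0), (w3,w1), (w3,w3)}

Frame correspondent (Sahlqvist): ∀x ∀y (Rxy → ∃z (Rxz ∧ Rzy)) — i.e. density.
(F1): fails — R32 but no z with R3z and Rz2.
(F2): fails — Rnm but no z with Rnz and Rzm.
(F3): fails — Rca but no z with Rcz and Rza.
(F4): ✓.
Valid on: (F4).

(F4)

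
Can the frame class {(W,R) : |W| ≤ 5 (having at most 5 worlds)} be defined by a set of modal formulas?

No

If a class were modally definable it would be closed under disjoint unions (Goldblatt–Thomason).
Any modal formula valid on each of 6 disjoint one-world frames is valid on their disjoint union (validity is preserved under disjoint unions). Each one-world frame has |W|=1≤5, but the union has |W|=6.
So no modal formula (or set of formulas) defines exactly the |W|≤5 frames.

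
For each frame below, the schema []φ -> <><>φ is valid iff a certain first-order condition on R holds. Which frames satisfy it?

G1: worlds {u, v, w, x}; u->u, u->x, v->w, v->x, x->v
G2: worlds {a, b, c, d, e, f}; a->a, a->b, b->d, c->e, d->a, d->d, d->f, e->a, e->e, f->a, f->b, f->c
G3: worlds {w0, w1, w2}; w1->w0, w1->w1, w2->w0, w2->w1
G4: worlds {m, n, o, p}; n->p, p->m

Frame correspondent (Sahlqvist): forall x exists w (xRw & x R^2 w) — i.e. a generalized confluence (Geach) condition.
G1: fails — at v but no t with vRt and vR²t.
G2: ✓.
G3: fails — at w0 but no w with w0Rw and w0R²w.
G4: fails — at m but no w with mRw and mR²w.

G2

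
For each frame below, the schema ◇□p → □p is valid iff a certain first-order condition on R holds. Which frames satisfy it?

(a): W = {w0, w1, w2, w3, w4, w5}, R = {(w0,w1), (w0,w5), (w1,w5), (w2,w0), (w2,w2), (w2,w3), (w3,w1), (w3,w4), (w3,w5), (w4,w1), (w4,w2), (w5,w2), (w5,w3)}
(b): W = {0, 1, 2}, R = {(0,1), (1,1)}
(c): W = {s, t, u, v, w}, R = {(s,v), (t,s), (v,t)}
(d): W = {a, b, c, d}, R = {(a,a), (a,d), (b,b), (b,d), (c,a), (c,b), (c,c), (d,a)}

(b)

Frame correspondent (Sahlqvist): ∀x ∀y ∀z (Rxy ∧ Rxz → Ryz) — i.e. the Euclidean property.
(a): fails — Rw0w5 and Rw0w5 but not Rw5w5.
(b): holds.
(c): fails — Rsv and Rsv but not Rvv.
(d): fails — Rad and Rad but not Rdd.
Valid on: (b).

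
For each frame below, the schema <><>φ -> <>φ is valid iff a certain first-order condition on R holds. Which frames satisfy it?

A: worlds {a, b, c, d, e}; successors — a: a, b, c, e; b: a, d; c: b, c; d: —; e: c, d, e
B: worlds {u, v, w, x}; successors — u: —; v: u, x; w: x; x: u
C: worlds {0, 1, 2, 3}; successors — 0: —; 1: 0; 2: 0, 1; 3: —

The schema corresponds to transitivity: forall x forall y forall z (Rxy & Ryz -> Rxz).
A: fails — Rab and Rbd but not Rad.
B: fails — Rwx and Rxu but not Rwu.
C: holds.
Valid on: C.

C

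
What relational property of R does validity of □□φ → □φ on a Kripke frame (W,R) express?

density

This is the C4 axiom.
It corresponds to density: ∀x ∀y (Rxy → ∃z (Rxz ∧ Rzy)).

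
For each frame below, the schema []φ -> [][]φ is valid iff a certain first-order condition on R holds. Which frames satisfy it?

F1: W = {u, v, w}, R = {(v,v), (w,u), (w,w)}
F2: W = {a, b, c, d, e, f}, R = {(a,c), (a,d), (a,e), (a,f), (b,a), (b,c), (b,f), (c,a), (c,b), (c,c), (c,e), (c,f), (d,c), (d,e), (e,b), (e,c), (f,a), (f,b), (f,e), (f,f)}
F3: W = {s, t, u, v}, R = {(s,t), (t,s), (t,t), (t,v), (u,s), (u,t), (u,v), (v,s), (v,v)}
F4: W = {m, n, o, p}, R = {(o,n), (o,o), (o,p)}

This is the axiom for transitivity; its first-order frame correspondent is forall x forall y forall z (Rxy & Ryz -> Rxz).
F1: satisfies the condition.
F2: fails — Rae and Reb but not Rab.
F3: fails — Rvs and Rst but not Rvt.
F4: satisfies the condition.
Valid on: F1, F4.

F1, F4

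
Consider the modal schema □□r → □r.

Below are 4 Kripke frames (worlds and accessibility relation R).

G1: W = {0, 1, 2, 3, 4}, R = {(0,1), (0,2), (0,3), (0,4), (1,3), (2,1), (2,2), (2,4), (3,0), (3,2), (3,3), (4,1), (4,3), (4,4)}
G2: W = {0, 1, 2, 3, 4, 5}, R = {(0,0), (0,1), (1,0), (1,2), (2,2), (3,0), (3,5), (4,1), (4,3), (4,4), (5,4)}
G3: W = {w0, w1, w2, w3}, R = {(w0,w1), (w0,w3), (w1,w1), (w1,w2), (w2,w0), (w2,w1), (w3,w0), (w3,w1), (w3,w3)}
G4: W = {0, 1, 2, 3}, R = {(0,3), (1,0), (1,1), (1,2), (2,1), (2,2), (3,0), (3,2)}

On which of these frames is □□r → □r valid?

G1

The schema corresponds to density: ∀x ∀y (Rxy → ∃z (Rxz ∧ Rzy)).
G1: holds.
G2: fails — R35 but no z with R3z and Rz5.
G3: fails — Rw2w0 but no z with Rw2z and Rzw0.
G4: fails — R03 but no z with R0z and Rz3.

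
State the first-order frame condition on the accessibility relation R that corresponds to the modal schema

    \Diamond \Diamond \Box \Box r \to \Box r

This is a Sahlqvist (Geach-type) schema ◇^2□^2r → □^1◇^0r.
Minimal-valuation argument: fix x; take any y with xR^2y and any z with xR^1z. Set V(r) to the set of worlds R-reachable from y in exactly 2 steps. Then □^2r holds at y, so the antecedent holds at x; validity forces ◇^0r at z, giving a w with zR^0w and yR^2w.
First-order correspondent: \forall x \forall y \forall z ((x R^2 y \wedge xRz) \to \exists w (y R^2 w \wedge z = w)).

\forall x \forall y \forall z ((x R^2 y \wedge xRz) \to \exists w (y R^2 w \wedge z = w))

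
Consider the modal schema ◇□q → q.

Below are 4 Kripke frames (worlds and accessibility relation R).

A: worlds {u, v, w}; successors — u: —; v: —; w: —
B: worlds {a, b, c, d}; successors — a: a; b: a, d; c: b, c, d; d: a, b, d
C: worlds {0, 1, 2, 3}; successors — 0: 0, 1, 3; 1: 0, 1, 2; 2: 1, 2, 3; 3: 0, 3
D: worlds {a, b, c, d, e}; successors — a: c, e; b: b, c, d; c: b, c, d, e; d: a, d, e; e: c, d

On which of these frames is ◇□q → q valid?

A

This is the axiom for symmetry; its first-order frame correspondent is ∀x ∀y (Rxy → Ryx).
A: satisfies the condition.
B: fails — Rcd but not Rdc.
C: fails — R23 but not R32.
D: fails — Rcd but not Rdc.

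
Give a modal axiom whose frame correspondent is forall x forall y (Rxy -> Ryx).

r → □◇r

A defining formula is r → □◇r (the B axiom).
Suppose r→□◇r is valid. Take Rxy and set V(r)={x}. Then r at x, so □◇r at x, so ◇r at y, so some z with Ryz has r; z=x, i.e. Ryx.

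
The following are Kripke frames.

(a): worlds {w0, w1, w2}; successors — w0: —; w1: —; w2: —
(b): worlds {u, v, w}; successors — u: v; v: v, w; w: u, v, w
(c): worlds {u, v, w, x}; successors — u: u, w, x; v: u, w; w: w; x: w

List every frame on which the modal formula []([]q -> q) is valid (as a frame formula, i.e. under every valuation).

The schema corresponds to shift-reflexivity: forall x forall y (Rxy -> Ryy).
(a): satisfies the condition.
(b): fails — Rwu but not Ruu.
(c): fails — Rux but not Rxx.

(a)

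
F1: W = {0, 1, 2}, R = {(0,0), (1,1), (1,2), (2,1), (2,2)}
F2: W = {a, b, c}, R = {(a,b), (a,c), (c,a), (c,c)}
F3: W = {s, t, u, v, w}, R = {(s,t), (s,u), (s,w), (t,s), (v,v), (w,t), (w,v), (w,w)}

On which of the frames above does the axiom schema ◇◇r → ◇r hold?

Frame correspondent (Sahlqvist): ∀x ∀y ∀z (Rxy ∧ Ryz → Rxz) — i.e. transitivity.
F1: ✓.
F2: fails — Rac and Rca but not Raa.
F3: fails — Rwt and Rts but not Rws.
Valid on: F1.

F1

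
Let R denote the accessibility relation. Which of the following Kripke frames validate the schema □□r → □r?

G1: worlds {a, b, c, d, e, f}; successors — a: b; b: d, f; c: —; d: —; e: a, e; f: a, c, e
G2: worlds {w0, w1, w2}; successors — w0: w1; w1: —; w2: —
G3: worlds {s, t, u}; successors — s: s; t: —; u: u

G3

The schema corresponds to density: ∀x ∀y (Rxy → ∃z (Rxz ∧ Rzy)).
G1: fails — Rbf but no z with Rbz and Rzf.
G2: fails — Rw0w1 but no z with Rw0z and Rzw1.
G3: satisfies the condition.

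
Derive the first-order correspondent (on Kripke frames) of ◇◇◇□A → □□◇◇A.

This is a Sahlqvist (Geach-type) schema ◇^3□^1A → □^2◇^2A.
Minimal-valuation argument: fix x; take any y with xR^3y and any z with xR^2z. Set V(A) to the set of worlds R-reachable from y in exactly 1 step. Then □^1A holds at y, so the antecedent holds at x; validity forces ◇^2A at z, giving a w with zR^2w and yR^1w.
First-order correspondent: ∀x ∀y ∀z ((xR³y ∧ xR²z) → ∃w (yRw ∧ zR²w)).

∀x ∀y ∀z ((xR³y ∧ xR²z) → ∃w (yRw ∧ zR²w))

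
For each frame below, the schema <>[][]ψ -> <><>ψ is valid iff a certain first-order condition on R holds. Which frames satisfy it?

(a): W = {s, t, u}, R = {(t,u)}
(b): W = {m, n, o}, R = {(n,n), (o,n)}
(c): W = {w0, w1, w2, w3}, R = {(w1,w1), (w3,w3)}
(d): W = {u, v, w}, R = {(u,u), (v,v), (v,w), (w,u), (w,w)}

(b), (c), (d)

The schema corresponds to a generalized confluence (Geach) condition: forall x forall y (xRy -> exists w (y R^2 w & x R^2 w)).
(a): fails — tRu but no w with uR²w and tR²w.
(b): condition met.
(c): condition met.
(d): condition met.
Valid on: (b), (c), (d).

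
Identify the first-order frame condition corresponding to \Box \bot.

Emptiness of R

This schema is the Ver axiom.
It corresponds to emptiness of R: \forall x \forall y \neg Rxy.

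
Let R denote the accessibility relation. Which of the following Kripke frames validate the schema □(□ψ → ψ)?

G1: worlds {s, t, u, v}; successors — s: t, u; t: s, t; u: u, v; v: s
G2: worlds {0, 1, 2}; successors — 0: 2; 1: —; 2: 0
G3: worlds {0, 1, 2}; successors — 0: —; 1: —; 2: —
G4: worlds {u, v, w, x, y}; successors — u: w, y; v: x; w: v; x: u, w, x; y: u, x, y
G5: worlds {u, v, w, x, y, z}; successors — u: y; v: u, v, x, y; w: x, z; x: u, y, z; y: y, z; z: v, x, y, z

The schema corresponds to shift-reflexivity: ∀x ∀y (Rxy → Ryy).
G1: fails — Ruv but not Rvv.
G2: fails — R20 but not R00.
G3: holds.
G4: fails — Rxw but not Rww.
G5: fails — Rwx but not Rxx.
Valid on: G3.

G3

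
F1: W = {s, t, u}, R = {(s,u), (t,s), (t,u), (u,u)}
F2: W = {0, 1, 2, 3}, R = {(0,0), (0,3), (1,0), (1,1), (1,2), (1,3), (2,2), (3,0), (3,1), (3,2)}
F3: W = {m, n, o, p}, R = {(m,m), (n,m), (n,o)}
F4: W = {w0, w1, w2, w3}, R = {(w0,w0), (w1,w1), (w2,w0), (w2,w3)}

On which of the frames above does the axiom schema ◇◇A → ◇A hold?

F1, F3, F4

The schema corresponds to transitivity: ∀x ∀y ∀z (Rxy ∧ Ryz → Rxz).
F1: satisfies the condition.
F2: fails — R31 and R13 but not R33.
F3: satisfies the condition.
F4: satisfies the condition.
Valid on: F1, F3, F4.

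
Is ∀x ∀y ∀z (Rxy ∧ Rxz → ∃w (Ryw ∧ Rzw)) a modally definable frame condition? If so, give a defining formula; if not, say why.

Definable; ◇□q → □◇q defines it

This is a Sahlqvist condition; the .2 axiom ◇□q → □◇q defines it.
Suppose ◇□q→□◇q is valid. Take Rxy, Rxz and set V(q)={w : Ryw}. Then □q at y so ◇□q at x, so □◇q at x, so ◇q at z, giving w with Rzw and Ryw.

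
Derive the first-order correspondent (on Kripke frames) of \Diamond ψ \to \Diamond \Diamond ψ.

\forall x \forall y (xRy \to \exists w (y = w \wedge x R^2 w))

This is a Sahlqvist (Geach-type) schema ◇^1□^0ψ → □^0◇^2ψ.
Minimal-valuation argument: fix x; take any y with xR^1y and any z with xR^0z. Set V(ψ) to the set of worlds R-reachable from y in exactly 0 steps. Then □^0ψ holds at y, so the antecedent holds at x; validity forces ◇^2ψ at z, giving a w with zR^2w and yR^0w.
First-order correspondent: \forall x \forall y (xRy \to \exists w (y = w \wedge x R^2 w)).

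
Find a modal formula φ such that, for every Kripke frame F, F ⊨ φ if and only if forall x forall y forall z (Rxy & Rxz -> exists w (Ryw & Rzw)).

The condition is convergence. The .2 schema ◇□r → □◇r defines it.

◇□r → □◇r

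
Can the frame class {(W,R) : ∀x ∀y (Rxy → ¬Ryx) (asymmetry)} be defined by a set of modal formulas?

If a class were modally definable it would be closed under surjective bounded morphisms (Goldblatt–Thomason).
The 5-cycle (worlds s,t,u,v,w with s→t→u→v→w→s) is asymmetric. Mapping every world to a single reflexive point • is a surjective bounded morphism, and the reflexive point is not asymmetric (R•• but asymmetry requires ¬R••).
So the class is not modally definable.

No — not modally definable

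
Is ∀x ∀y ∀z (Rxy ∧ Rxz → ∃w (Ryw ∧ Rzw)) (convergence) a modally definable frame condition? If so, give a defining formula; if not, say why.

Yes: it is convergence, defined by the .2 schema ◇□r → □◇r.

Definable; ◇□r → □◇r defines it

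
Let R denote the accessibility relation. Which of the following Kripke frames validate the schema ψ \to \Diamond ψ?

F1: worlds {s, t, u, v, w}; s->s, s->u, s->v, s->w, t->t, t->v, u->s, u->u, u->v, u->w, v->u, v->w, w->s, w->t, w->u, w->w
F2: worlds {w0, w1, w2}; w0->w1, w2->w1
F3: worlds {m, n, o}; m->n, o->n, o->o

This is the axiom for reflexivity; its first-order frame correspondent is \forall x Rxx.
F1: fails — world v does not see itself.
F2: fails — world w0 does not see itself.
F3: fails — world m does not see itself.
Valid on no frame.

none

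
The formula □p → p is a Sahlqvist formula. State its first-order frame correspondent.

This schema is the T axiom.
Its frame correspondent is reflexivity — ∀x Rxx.

reflexivity: ∀x Rxx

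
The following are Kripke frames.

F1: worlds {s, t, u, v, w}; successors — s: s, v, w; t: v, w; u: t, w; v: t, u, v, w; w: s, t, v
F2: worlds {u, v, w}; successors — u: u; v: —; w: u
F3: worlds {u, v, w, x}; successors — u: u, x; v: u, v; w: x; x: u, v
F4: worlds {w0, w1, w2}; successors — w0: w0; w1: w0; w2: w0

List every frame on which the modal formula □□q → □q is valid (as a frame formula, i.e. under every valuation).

This is the axiom for density; its first-order frame correspondent is ∀x ∀y (Rxy → ∃z (Rxz ∧ Rzy)).
F1: ✓.
F2: ✓.
F3: fails — Rwx but no z with Rwz and Rzx.
F4: ✓.
Valid on: F1, F2, F4.

F1, F2, F4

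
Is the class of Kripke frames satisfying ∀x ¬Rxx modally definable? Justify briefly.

Modal frame validity is preserved under surjective bounded morphisms.
The 3-cycle (worlds s,t,u with s→t→u→s) is irreflexive, and the map sending every world to a single reflexive point • is a surjective bounded morphism (forth: every edge maps to (•,•); back: every world has a successor). So any modal formula valid on the 3-cycle is also valid on the reflexive point, which is not irreflexive.
So no modal formula (or set of formulas) defines exactly the irreflexive frames.

No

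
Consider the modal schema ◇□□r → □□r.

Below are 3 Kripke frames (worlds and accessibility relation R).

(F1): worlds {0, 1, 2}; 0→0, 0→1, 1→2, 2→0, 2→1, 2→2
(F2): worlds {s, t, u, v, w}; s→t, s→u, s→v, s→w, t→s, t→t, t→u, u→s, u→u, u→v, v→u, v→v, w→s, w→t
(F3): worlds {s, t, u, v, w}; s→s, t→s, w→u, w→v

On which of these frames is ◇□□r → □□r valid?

(F1), (F3)

This is the axiom for a generalized confluence (Geach) condition; its first-order frame correspondent is ∀x ∀y ∀z ((xRy ∧ xR²z) → ∃w (yR²w ∧ z = w)).
(F1): satisfies the condition.
(F2): fails — sRv, sR²t but no w* with vR²w* and t=w*.
(F3): satisfies the condition.
Valid on: (F1), (F3).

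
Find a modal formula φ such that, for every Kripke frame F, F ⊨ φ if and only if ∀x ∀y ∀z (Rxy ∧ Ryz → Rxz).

The condition is transitivity. The 4 schema □p → □□p defines it.
Suppose □p→□□p is valid. Take Rxy, Ryz and set V(p)={w : Rxw}. Then □p at x, so □□p at x, so □p at y, so p at z, i.e. Rxz.

□p → □□p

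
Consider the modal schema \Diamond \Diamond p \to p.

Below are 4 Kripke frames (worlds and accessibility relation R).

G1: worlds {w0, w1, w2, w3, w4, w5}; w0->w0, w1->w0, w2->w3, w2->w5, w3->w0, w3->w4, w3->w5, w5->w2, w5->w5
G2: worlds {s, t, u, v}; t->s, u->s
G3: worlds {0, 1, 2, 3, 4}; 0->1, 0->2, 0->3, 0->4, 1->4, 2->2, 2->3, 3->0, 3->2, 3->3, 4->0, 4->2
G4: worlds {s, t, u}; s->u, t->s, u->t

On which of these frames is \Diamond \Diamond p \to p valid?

The schema corresponds to a generalized confluence (Geach) condition: \forall x \forall y (x R^2 y \to \exists w (y = w \wedge x = w)).
G1: fails — w1R²w0 but w0 ≠ w1.
G2: condition met.
G3: fails — 0R²2 but 2 ≠ 0.
G4: fails — sR²t but t ≠ s.
Valid on: G2.

G2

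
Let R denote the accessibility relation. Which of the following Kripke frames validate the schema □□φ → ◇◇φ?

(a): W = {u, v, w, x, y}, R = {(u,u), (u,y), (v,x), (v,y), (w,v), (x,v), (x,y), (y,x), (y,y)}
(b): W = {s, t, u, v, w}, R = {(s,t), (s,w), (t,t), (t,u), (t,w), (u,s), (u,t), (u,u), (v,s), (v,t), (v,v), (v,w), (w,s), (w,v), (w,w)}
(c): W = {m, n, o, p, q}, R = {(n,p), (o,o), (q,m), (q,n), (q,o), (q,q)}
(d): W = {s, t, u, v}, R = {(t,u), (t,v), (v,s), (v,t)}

(a), (b)

The schema corresponds to a generalized confluence (Geach) condition: ∀x ∃w (xR²w ∧ xR²w).
(a): ✓.
(b): ✓.
(c): fails — at m but no w with mR²w and mR²w.
(d): fails — at s but no w with sR²w and sR²w.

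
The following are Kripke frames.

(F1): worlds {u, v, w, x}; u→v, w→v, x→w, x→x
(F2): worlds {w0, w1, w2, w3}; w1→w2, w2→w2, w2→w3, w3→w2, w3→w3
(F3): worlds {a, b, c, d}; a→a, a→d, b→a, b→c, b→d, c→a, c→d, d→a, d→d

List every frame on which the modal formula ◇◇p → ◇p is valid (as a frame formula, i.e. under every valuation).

(F3)

The schema corresponds to transitivity: ∀x ∀y ∀z (Rxy ∧ Ryz → Rxz).
(F1): fails — Rxw and Rwv but not Rxv.
(F2): fails — Rw1w2 and Rw2w3 but not Rw1w3.
(F3): holds.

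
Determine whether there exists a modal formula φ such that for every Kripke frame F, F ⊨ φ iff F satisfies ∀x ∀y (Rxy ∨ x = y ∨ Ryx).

If a class were modally definable it would be closed under disjoint unions (Goldblatt–Thomason).
Take 4 disjoint single-world reflexive frames: each is trivially connected, but their disjoint union has 4 worlds with no edge between distinct components, so it is not connected.
Hence connectedness of R is not modally definable.

Not definable by any modal formula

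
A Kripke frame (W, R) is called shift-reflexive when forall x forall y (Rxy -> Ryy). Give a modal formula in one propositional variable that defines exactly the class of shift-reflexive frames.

A defining formula is □(□q → q) (the T□ axiom).

□(□q → q)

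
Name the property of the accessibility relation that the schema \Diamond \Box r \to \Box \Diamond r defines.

Convergence

Suppose ◇□r→□◇r is valid. Take Rxy, Rxz and set V(r)={w : Ryw}. Then □r at y so ◇□r at x, so □◇r at x, so ◇r at z, giving w with Rzw and Ryw.
The converse is a direct semantic check.
Frame condition: \forall x \forall y \forall z (Rxy \wedge Rxz \to \exists w (Ryw \wedge Rzw)).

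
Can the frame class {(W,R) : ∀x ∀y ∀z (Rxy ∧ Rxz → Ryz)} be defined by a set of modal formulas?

The condition is the Euclidean property. A defining modal formula is ◇p → □◇p.
Suppose ◇p→□◇p is valid. Take Rxy, Rxz and set V(p)={y}. Then ◇p at x, so □◇p at x, so ◇p at z, so some w with Rzw has p; w=y, i.e. Rzy. By symmetry of the argument, Ryz.

Yes, by ◇p → □◇p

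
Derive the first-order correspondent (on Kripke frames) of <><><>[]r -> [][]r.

This is a Sahlqvist (Geach-type) schema ◇^3□^1r → □^2◇^0r.
Minimal-valuation argument: fix x; take any y with xR^3y and any z with xR^2z. Set V(r) to the set of worlds R-reachable from y in exactly 1 step. Then □^1r holds at y, so the antecedent holds at x; validity forces ◇^0r at z, giving a w with zR^0w and yR^1w.
First-order correspondent: forall x forall y forall z ((x R^3 y & x R^2 z) -> exists w (yRw & z = w)).

forall x forall y forall z ((x R^3 y & x R^2 z) -> exists w (yRw & z = w))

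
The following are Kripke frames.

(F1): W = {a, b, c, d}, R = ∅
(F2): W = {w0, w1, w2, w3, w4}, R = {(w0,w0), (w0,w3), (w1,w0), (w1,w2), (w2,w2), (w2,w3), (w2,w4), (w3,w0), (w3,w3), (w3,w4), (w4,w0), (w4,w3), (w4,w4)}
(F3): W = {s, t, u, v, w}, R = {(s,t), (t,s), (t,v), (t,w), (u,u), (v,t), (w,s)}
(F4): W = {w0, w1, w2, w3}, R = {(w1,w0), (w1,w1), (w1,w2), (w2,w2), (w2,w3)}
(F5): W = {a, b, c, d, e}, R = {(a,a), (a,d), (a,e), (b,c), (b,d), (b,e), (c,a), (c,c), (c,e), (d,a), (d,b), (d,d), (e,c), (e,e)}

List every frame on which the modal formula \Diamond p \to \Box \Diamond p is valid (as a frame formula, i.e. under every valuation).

The schema corresponds to the Euclidean property: \forall x \forall y \forall z (Rxy \wedge Rxz \to Ryz).
(F1): holds.
(F2): fails — Rw1w2 and Rw1w0 but not Rw2w0.
(F3): fails — Rst and Rst but not Rtt.
(F4): fails — Rw1w2 and Rw1w1 but not Rw2w1.
(F5): fails — Rae and Raa but not Rea.
Valid on: (F1).

(F1)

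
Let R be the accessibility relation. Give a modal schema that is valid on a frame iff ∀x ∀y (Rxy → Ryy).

□(□p → p)

The condition is shift-reflexivity. The T□ schema □(□p → p) defines it.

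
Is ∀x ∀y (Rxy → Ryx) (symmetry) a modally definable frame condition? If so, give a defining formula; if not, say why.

Yes: it is symmetry, defined by the B schema p → □◇p.

Definable; p → □◇p defines it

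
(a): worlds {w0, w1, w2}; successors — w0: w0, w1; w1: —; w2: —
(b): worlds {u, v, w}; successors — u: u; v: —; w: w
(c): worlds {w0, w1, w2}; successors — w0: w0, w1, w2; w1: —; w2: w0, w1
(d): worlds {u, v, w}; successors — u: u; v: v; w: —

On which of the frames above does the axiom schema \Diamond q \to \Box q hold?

(b), (d)

The schema corresponds to partial functionality: \forall x \forall y \forall z (Rxy \wedge Rxz \to y = z).
(a): fails — w0 sees both w0 and w1.
(b): satisfies the condition.
(c): fails — w0 sees both w0 and w1.
(d): satisfies the condition.
Valid on: (b), (d).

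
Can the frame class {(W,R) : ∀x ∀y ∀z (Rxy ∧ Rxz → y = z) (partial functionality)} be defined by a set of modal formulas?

Yes: it is partial functionality, defined by the CD schema ◇p → □p.
Suppose ◇p→□p is valid. Take Rxy, Rxz and set V(p)={y}. Then ◇p at x, so □p at x, so p at z, i.e. z=y.

Yes — defined by ◇p → □p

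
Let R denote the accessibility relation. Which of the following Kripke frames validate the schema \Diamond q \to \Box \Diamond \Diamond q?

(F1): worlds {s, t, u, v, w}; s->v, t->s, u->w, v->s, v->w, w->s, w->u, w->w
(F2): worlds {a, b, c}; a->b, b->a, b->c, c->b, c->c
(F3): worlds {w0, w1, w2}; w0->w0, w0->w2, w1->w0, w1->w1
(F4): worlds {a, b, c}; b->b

This is the axiom for a generalized confluence (Geach) condition; its first-order frame correspondent is \forall x \forall y \forall z ((xRy \wedge xRz) \to \exists w (y = w \wedge z R^2 w)).
(F1): fails — wRu, wRs but no w* with u=w* and sR²w*.
(F2): satisfies the condition.
(F3): fails — w0Rw0, w0Rw2 but no w with w0=w and w2R²w.
(F4): satisfies the condition.
Valid on: (F2), (F4).

(F2), (F4)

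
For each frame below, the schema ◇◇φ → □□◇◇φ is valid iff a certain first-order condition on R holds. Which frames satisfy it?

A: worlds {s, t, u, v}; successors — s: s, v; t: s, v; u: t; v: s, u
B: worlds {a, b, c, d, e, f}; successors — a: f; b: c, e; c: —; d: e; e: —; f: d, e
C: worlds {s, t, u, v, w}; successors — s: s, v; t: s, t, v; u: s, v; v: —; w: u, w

none

The schema corresponds to a generalized confluence (Geach) condition: ∀x ∀y ∀z ((xR²y ∧ xR²z) → ∃w (y = w ∧ zR²w)).
A: fails — sR²u, sR²u but no w with u=w and uR²w.
B: fails — aR²d, aR²d but no w with d=w and dR²w.
C: fails — sR²s, sR²v but no w* with s=w* and vR²w*.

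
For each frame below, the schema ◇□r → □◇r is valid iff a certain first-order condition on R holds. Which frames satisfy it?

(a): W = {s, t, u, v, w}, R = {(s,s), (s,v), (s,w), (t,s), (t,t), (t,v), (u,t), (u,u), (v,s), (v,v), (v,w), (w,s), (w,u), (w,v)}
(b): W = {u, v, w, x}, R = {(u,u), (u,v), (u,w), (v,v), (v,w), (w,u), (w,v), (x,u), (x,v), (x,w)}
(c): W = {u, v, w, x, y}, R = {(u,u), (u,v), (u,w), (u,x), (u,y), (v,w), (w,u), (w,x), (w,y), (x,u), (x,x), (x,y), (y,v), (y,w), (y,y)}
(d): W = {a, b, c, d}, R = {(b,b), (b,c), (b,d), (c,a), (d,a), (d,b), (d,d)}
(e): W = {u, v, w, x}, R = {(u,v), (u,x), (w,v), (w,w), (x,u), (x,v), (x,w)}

(b)

This is the axiom for convergence; its first-order frame correspondent is ∀x ∀y ∀z (Rxy ∧ Rxz → ∃w (Ryw ∧ Rzw)).
(a): fails — Rwu and Rwv but u and v have no common successor.
(b): condition met.
(c): fails — Ruv and Ruw but v and w have no common successor.
(d): fails — Rbc and Rbb but c and b have no common successor.
(e): fails — Ruv and Ruv but v and v have no common successor.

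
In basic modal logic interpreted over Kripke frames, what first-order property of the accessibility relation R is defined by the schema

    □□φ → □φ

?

Suppose □□φ→□φ is valid. Take Rxy and set V(φ)={w : xR²w}. Then □□φ at x, so □φ at x, so φ at y, i.e. ∃z(Rxz∧Rzy).

Density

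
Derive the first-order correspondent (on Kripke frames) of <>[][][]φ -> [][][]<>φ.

This is a Sahlqvist (Geach-type) schema ◇^1□^3φ → □^3◇^1φ.
Minimal-valuation argument: fix x; take any y with xR^1y and any z with xR^3z. Set V(φ) to the set of worlds R-reachable from y in exactly 3 steps. Then □^3φ holds at y, so the antecedent holds at x; validity forces ◇^1φ at z, giving a w with zR^1w and yR^3w.
First-order correspondent: forall x forall y forall z ((xRy & x R^3 z) -> exists w (y R^3 w & zRw)).

forall x forall y forall z ((xRy & x R^3 z) -> exists w (y R^3 w & zRw))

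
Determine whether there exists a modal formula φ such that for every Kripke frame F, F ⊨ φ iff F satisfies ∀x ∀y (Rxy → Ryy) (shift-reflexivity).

Definable; □(□r → r) defines it

This is a Sahlqvist condition; the T□ axiom □(□r → r) defines it.
Suppose □(□r→r) is valid. Take Rxy and set V(r)={w : Ryw}. Then at y, □r holds; since □(□r→r) at x, □r→r at y, so r at y, i.e. Ryy.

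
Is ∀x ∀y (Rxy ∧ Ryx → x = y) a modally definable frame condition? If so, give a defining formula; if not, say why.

No

If a class were modally definable it would be closed under surjective bounded morphisms (Goldblatt–Thomason).
The 8-cycle (worlds a,b,c,d,e,f,g,h with a→b→c→d→e→f→g→h→a) is antisymmetric. Sending even-indexed worlds to a and odd-indexed worlds to b is a surjective bounded morphism onto the two-world frame with a↔b, which is not antisymmetric.
So no modal formula (or set of formulas) defines exactly the antisymmetric frames.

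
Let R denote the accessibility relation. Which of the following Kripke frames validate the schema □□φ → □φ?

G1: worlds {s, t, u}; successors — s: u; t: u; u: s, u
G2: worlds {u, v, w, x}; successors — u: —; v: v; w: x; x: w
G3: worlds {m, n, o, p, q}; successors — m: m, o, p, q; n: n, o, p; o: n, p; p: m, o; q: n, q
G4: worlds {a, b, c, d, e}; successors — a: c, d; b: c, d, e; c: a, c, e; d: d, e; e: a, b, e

This is the axiom for density; its first-order frame correspondent is ∀x ∀y (Rxy → ∃z (Rxz ∧ Rzy)).
G1: holds.
G2: fails — Rxw but no z with Rxz and Rzw.
G3: holds.
G4: holds.

G1, G3, G4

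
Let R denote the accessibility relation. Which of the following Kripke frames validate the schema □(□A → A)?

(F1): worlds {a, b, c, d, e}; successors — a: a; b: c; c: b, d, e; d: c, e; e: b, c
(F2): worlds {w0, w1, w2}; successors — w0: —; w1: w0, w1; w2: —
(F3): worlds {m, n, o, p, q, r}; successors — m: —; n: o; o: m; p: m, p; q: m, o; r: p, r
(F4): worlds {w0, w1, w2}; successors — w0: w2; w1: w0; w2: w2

The schema corresponds to shift-reflexivity: ∀x ∀y (Rxy → Ryy).
(F1): fails — Rbc but not Rcc.
(F2): fails — Rw1w0 but not Rw0w0.
(F3): fails — Rom but not Rmm.
(F4): fails — Rw1w0 but not Rw0w0.

none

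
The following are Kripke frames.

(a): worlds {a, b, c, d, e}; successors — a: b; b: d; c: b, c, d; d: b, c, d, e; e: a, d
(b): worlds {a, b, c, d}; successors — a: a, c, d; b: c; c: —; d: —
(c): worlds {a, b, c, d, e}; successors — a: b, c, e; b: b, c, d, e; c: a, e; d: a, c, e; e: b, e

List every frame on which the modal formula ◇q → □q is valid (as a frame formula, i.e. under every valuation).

none

Frame correspondent (Sahlqvist): ∀x ∀y ∀z (Rxy ∧ Rxz → y = z) — i.e. partial functionality.
(a): fails — c sees both b and c.
(b): fails — a sees both a and c.
(c): fails — a sees both b and c.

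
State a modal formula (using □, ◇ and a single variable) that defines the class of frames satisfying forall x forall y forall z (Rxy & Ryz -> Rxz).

□ψ → □□ψ

A defining formula is □ψ → □□ψ (the 4 axiom).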